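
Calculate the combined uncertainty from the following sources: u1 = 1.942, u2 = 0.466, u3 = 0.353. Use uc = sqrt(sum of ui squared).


uc = sqrt(1.942^2 + 0.466^2 + 0.353^2)
uc = sqrt(4.113129)
uc = 2.0281

2.0281


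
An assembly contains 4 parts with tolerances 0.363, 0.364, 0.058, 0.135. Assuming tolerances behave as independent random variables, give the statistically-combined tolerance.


RSS = sqrt(0.363^2 + 0.364^2 + 0.058^2 + 0.135^2)
= sqrt(0.285854)
= 0.5347

0.5347


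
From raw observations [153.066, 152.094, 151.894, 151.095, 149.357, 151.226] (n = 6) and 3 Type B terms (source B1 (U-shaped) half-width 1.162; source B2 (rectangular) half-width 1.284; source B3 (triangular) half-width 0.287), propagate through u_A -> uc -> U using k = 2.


mean = (153.066 + 152.094 + 151.894 + 151.095 + 149.357 + 151.226) / 6 = 151.4553333
s = sqrt(sum((x - mean)^2)/(n-1)) = 1.2473979
u_A = s / sqrt(n) = 1.2473979 / sqrt(6) = 0.50924806
u_B1 = 1.162 / sqrt(2) = 0.82165808
u_B2 = 1.284 / sqrt(3) = 0.74131775
u_B3 = 0.287 / sqrt(6) = 0.11716726
uc = sqrt(0.50924806^2 + 0.82165808^2 + 0.74131775^2 + 0.11716726^2) = 1.2238202
U = k * uc = 2 * 1.2238202
U = 2.4476

2.4476


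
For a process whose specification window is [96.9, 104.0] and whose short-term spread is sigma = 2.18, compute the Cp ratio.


Cp = (USL - LSL) / (6 * sigma)
= (104.0 - 96.9) / (6 * 2.18)
= 7.1000 / 13.0800
= 0.5428

0.5428


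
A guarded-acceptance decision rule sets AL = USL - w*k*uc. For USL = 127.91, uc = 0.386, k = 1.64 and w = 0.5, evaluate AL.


U = k * uc = 1.64 * 0.386 = 0.63304
guard band g = w * U = 0.5 * 0.63304 = 0.31652
AL = USL - g = 127.91 - 0.31652
AL = 127.5935

127.5935


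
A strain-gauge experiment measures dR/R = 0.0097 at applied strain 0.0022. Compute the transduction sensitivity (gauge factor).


GF = (dR/R) / epsilon
= 0.0097 / 0.0022
= 4.4091

4.4091


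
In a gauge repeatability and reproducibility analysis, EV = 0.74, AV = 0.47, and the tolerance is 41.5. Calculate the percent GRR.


GRR = sqrt(EV^2 + AV^2) = sqrt(0.74^2 + 0.47^2) = 0.87664132
%GRR = GRR / tol * 100 = 0.87664132 / 41.5 * 100
%GRR = 2.1124

2.1124


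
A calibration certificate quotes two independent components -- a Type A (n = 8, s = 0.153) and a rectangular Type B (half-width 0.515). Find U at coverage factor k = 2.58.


u_A = s / sqrt(n) = 0.153 / sqrt(8) = 0.054093669
u_B = half_width / sqrt(3) = 0.515 / sqrt(3) = 0.29733539
uc = sqrt(u_A^2 + u_B^2) = sqrt(0.054093669^2 + 0.29733539^2) = 0.30221591
U = k * uc = 2.58 * 0.30221591
U = 0.7797

0.7797


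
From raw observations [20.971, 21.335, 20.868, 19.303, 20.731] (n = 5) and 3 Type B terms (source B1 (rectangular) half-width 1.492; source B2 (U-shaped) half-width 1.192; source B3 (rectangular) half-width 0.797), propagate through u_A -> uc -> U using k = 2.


mean = (20.971 + 21.335 + 20.868 + 19.303 + 20.731) / 5 = 20.6416
s = sqrt(sum((x - mean)^2)/(n-1)) = 0.78109014
u_A = s / sqrt(n) = 0.78109014 / sqrt(5) = 0.34931413
u_B1 = 1.492 / sqrt(3) = 0.8614066
u_B2 = 1.192 / sqrt(2) = 0.84287128
u_B3 = 0.797 / sqrt(3) = 0.46014816
uc = sqrt(0.34931413^2 + 0.8614066^2 + 0.84287128^2 + 0.46014816^2) = 1.3364917
U = k * uc = 2 * 1.3364917
U = 2.6730

2.6730


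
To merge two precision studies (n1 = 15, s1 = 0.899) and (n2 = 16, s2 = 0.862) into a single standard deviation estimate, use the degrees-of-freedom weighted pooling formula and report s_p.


s_p = sqrt(((n1-1)*s1^2 + (n2-1)*s2^2) / (n1+n2-2))
numerator = (15-1)*0.899^2 + (16-1)*0.862^2 = 11.314814 + 11.14566 = 22.460474
denominator = 15 + 16 - 2 = 29
s_p^2 = 22.460474 / 29 = 0.7744991
s_p = sqrt(0.7744991) = 0.8801

0.8801


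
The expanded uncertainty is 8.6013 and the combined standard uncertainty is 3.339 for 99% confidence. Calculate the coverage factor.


k = U / uc
k = 8.6013 / 3.339
k = 2.576

2.576


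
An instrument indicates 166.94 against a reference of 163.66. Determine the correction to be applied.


Correction = standard - reading
= 163.66 - 166.94
= -3.2800

-3.2800


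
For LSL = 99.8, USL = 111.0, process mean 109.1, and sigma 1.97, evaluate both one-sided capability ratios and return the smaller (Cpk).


Cpu = (USL - mean) / (3*sigma) = (111.0 - 109.1) / (3*1.97) = 0.3215
Cpl = (mean - LSL) / (3*sigma) = (109.1 - 99.8) / (3*1.97) = 1.5736
Cpk = min(Cpu, Cpl) = 0.3215

0.3215


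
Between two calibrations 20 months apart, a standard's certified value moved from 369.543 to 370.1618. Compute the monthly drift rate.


rate = (v2 - v1) / months
= (370.1618 - 369.543) / 20
= 0.6188 / 20
= 0.0309

0.0309


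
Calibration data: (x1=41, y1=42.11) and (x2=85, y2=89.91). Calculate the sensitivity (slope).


slope = (y2 - y1) / (x2 - x1)
= (89.91 - 42.11) / (85 - 41)
= 47.8000 / 44
= 1.0864

1.0864


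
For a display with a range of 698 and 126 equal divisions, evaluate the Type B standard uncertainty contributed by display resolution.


resolution = range / divisions
resolution = 698 / 126 = 5.5396825
u_res = resolution / (2*sqrt(3))
u_res = 5.5396825 / 3.4641016
u_res = 1.5992

1.5992


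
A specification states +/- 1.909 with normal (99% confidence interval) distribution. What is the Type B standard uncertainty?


u_B = half_width / 2.576
u_B = 1.909 / 2.576
u_B = 0.7411

0.7411


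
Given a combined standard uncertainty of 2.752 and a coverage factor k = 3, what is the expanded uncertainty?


U = k * uc
U = 3 * 2.752
U = 8.2560

8.2560


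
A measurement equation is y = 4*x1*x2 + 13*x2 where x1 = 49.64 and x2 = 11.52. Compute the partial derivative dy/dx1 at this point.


y = 4*x1*x2 + 13*x2
dy/dx1 = 4*x2
Evaluate at x2 = 11.52: c1 = 4 * 11.52
c1 = 46.0800

46.0800


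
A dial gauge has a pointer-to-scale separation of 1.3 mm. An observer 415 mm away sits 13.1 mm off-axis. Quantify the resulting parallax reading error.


error = h * offset / d
= 1.3 * 13.1 / 415
= 0.0410

0.0410


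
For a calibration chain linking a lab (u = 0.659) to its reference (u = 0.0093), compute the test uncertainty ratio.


TUR = u_lab / u_ref
= 0.659 / 0.0093
= 70.8602

70.8602


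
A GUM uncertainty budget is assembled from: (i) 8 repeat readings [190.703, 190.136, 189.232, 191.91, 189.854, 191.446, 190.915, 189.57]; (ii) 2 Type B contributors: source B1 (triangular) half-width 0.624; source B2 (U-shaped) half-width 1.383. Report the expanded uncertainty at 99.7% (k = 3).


mean = (190.703 + 190.136 + 189.232 + 191.91 + 189.854 + 191.446 + 190.915 + 189.57) / 8 = 190.47075
s = sqrt(sum((x - mean)^2)/(n-1)) = 0.93443195
u_A = s / sqrt(n) = 0.93443195 / sqrt(8) = 0.33037158
u_B1 = 0.624 / sqrt(6) = 0.25474693
u_B2 = 1.383 / sqrt(2) = 0.97792868
uc = sqrt(0.33037158^2 + 0.25474693^2 + 0.97792868^2) = 1.0631961
U = k * uc = 3 * 1.0631961
U = 3.1896

3.1896


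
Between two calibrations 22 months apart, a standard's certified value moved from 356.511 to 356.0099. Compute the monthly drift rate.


rate = (v2 - v1) / months
= (356.0099 - 356.511) / 22
= -0.5011 / 22
= -0.0228

-0.0228


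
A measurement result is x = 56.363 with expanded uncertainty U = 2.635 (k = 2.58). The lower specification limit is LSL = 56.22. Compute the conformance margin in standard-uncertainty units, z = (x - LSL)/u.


u = U / k = 2.635 / 2.58 = 1.0213178
margin = |LSL - x| = |56.22 - 56.363| = 0.143
z = margin / u = 0.143 / 1.0213178
z = 0.1400

0.1400


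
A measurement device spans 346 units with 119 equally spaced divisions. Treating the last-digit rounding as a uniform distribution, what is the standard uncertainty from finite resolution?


resolution = range / divisions
resolution = 346 / 119 = 2.907563
u_res = resolution / (2*sqrt(3))
u_res = 2.907563 / 3.4641016
u_res = 0.8393

0.8393


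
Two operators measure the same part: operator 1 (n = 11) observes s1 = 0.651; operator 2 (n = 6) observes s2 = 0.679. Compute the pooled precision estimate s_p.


s_p = sqrt(((n1-1)*s1^2 + (n2-1)*s2^2) / (n1+n2-2))
numerator = (11-1)*0.651^2 + (6-1)*0.679^2 = 4.23801 + 2.305205 = 6.543215
denominator = 11 + 6 - 2 = 15
s_p^2 = 6.543215 / 15 = 0.43621433
s_p = sqrt(0.43621433) = 0.6605

0.6605


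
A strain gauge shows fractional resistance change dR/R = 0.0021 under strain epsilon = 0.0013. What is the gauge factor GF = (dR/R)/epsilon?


GF = (dR/R) / epsilon
= 0.0021 / 0.0013
= 1.6154

1.6154


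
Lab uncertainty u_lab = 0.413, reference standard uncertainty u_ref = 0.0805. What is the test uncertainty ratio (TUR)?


TUR = u_lab / u_ref
= 0.413 / 0.0805
= 5.1304

5.1304


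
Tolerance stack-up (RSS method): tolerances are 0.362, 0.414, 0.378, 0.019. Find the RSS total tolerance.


RSS = sqrt(0.362^2 + 0.414^2 + 0.378^2 + 0.019^2)
= sqrt(0.445685)
= 0.6676

0.6676


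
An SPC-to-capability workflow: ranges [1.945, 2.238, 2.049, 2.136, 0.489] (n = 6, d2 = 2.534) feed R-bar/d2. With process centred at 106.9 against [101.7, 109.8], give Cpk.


R_bar = (1.945 + 2.238 + 2.049 + 2.136 + 0.489) / 5 = 1.7714
sigma = R_bar / d2 = 1.7714 / 2.534 = 0.69905288
Cp = (USL - LSL)/(6*sigma) = (109.8 - 101.7)/(6*0.69905288) = 1.9312
Cpu = (109.8 - 106.9)/(3*0.69905288) = 1.3828
Cpl = (106.9 - 101.7)/(3*0.69905288) = 2.4795
Cpk = min(Cpu, Cpl) = 1.3828

1.3828


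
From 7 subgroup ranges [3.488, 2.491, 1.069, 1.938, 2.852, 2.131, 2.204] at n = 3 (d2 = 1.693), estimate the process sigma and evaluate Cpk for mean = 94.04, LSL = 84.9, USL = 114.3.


R_bar = (3.488 + 2.491 + 1.069 + 1.938 + 2.852 + 2.131 + 2.204) / 7 = 2.3104286
sigma = R_bar / d2 = 2.3104286 / 1.693 = 1.364695
Cp = (USL - LSL)/(6*sigma) = (114.3 - 84.9)/(6*1.364695) = 3.5905
Cpu = (114.3 - 94.04)/(3*1.364695) = 4.9486
Cpl = (94.04 - 84.9)/(3*1.364695) = 2.2325
Cpk = min(Cpu, Cpl) = 2.2325

2.2325


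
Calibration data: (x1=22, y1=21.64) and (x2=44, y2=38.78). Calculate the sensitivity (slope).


slope = (y2 - y1) / (x2 - x1)
= (38.78 - 21.64) / (44 - 22)
= 17.1400 / 22
= 0.7791

0.7791


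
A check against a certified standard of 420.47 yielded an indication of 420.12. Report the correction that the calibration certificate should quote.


Correction = standard - reading
= 420.47 - 420.12
= 0.3500

0.3500


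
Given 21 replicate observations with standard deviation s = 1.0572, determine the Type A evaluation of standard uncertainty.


u_A = s / sqrt(n)
u_A = 1.0572 / sqrt(21)
u_A = 1.0572 / 4.5825757
u_A = 0.2307

0.2307


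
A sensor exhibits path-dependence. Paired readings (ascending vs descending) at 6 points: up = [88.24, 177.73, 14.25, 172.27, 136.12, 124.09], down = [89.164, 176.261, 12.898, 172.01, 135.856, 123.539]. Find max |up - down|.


|88.24 - 89.164| = 0.9240
|177.73 - 176.261| = 1.4690
|14.25 - 12.898| = 1.3520
|172.27 - 172.01| = 0.2600
|136.12 - 135.856| = 0.2640
|124.09 - 123.539| = 0.5510
hysteresis = max(diffs) = 1.4690

1.4690


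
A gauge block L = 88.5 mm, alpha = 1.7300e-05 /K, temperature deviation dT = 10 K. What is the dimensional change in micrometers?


dL = L * alpha * dT
= 88.5 * 1.7300e-05 * 10
= 0.0153105 mm
dL_um = 0.0153105 * 1000 = 15.3105 um

15.3105


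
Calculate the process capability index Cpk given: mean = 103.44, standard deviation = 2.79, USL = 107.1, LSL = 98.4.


Cpu = (USL - mean) / (3*sigma) = (107.1 - 103.44) / (3*2.79) = 0.4373
Cpl = (mean - LSL) / (3*sigma) = (103.44 - 98.4) / (3*2.79) = 0.6022
Cpk = min(Cpu, Cpl) = 0.4373

0.4373


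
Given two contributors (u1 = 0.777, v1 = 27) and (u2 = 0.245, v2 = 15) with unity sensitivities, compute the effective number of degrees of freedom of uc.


uc = sqrt(u1^2 + u2^2) = sqrt(0.777^2 + 0.245^2) = 0.81471099
v_eff = uc^4 / (u1^4/v1 + u2^4/v2)
= 0.81471099^4 / (0.777^4/27 + 0.245^4/15)
= 0.44056937 / 0.013739782
v_eff = 32.0652

32.0652


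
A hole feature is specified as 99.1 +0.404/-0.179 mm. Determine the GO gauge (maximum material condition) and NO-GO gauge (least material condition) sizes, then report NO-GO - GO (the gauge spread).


GO = nominal - lower_tol (smallest hole = maximum material condition)
GO = 99.1 - 0.179 = 98.921
NO-GO = nominal + upper_tol (largest hole = least material condition)
NO-GO = 99.1 + 0.404 = 99.504
spread = NO-GO - GO = 99.504 - 98.921 = 0.5830

0.5830


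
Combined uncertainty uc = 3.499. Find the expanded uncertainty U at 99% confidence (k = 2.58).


U = k * uc
U = 2.58 * 3.499
U = 9.0274

9.0274


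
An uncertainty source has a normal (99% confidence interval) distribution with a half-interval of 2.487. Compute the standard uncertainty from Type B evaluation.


u_B = half_width / 2.576
u_B = 2.487 / 2.576
u_B = 0.9655

0.9655


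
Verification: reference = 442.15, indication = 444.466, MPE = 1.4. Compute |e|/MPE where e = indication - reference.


e = indication - reference = 444.466 - 442.15 = 2.3160
|e| = 2.3160
ratio = |e| / MPE = 2.3160 / 1.4
ratio = 1.6543

1.6543


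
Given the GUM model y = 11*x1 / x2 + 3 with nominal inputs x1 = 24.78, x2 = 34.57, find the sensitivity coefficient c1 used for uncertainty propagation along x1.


y = 11*x1 / x2 + 3
dy/dx1 = 11/x2
Evaluate at x2 = 34.57: c1 = 11 / 34.57
c1 = 0.3182

0.3182


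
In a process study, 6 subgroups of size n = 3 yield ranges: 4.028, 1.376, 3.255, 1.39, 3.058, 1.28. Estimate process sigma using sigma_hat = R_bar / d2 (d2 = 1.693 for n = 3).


R_bar = (4.028 + 1.376 + 3.255 + 1.39 + 3.058 + 1.28) / 6
R_bar = 14.387 / 6 = 2.3978333
sigma_hat = R_bar / d2 = 2.3978333 / 1.693 = 1.4163

1.4163


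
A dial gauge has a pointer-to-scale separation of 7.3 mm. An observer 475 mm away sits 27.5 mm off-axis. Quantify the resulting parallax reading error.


error = h * offset / d
= 7.3 * 27.5 / 475
= 0.4226

0.4226


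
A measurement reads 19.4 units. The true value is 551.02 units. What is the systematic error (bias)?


Systematic error = measured - true
= 19.4 - 551.02
= -531.6200

-531.6200


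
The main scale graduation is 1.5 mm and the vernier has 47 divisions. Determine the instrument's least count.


LC = MSD / n_div
= 1.5 / 47
= 0.0319

0.0319


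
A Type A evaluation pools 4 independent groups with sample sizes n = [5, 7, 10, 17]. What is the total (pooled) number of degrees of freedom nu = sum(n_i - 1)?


nu = sum_i (n_i - 1)
nu = ((5 - 1) + (7 - 1) + (10 - 1) + (17 - 1))
nu = 4 + 6 + 9 + 16
nu = 35

35


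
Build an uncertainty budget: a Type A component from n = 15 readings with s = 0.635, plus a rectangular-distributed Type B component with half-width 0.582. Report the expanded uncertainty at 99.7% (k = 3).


u_A = s / sqrt(n) = 0.635 / sqrt(15) = 0.16395629
u_B = half_width / sqrt(3) = 0.582 / sqrt(3) = 0.33601786
uc = sqrt(u_A^2 + u_B^2) = sqrt(0.16395629^2 + 0.33601786^2) = 0.37388456
U = k * uc = 3 * 0.37388456
U = 1.1217

1.1217


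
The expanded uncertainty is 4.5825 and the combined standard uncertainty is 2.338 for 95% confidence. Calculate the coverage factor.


k = U / uc
k = 4.5825 / 2.338
k = 1.96

1.96


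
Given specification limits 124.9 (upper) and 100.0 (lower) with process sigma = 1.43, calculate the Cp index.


Cp = (USL - LSL) / (6 * sigma)
= (124.9 - 100.0) / (6 * 1.43)
= 24.9000 / 8.5800
= 2.9021

2.9021


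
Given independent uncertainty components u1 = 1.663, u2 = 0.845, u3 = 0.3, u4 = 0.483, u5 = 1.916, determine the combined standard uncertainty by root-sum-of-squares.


uc = sqrt(1.663^2 + 0.845^2 + 0.3^2 + 0.483^2 + 1.916^2)
uc = sqrt(7.473939)
uc = 2.7339

2.7339


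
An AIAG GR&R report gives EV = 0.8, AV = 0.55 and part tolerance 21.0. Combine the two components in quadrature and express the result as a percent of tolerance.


GRR = sqrt(EV^2 + AV^2) = sqrt(0.8^2 + 0.55^2) = 0.97082439
%GRR = GRR / tol * 100 = 0.97082439 / 21.0 * 100
%GRR = 4.6230

4.6230


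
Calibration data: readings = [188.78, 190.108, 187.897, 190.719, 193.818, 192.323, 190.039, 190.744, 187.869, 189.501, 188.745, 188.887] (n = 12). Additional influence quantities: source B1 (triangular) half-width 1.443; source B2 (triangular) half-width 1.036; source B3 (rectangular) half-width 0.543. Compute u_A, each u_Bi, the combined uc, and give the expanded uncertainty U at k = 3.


mean = (188.78 + 190.108 + 187.897 + 190.719 + 193.818 + 192.323 + 190.039 + 190.744 + 187.869 + 189.501 + 188.745 + 188.887) / 12 = 189.9525
s = sqrt(sum((x - mean)^2)/(n-1)) = 1.7721334
u_A = s / sqrt(n) = 1.7721334 / sqrt(12) = 0.51157085
u_B1 = 1.443 / sqrt(6) = 0.58910228
u_B2 = 1.036 / sqrt(6) = 0.42294523
u_B3 = 0.543 / sqrt(3) = 0.3135012
uc = sqrt(0.51157085^2 + 0.58910228^2 + 0.42294523^2 + 0.3135012^2) = 0.94122893
U = k * uc = 3 * 0.94122893
U = 2.8237

2.8237


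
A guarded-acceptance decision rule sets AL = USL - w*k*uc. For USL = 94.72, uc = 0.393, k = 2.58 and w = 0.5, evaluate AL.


U = k * uc = 2.58 * 0.393 = 1.01394
guard band g = w * U = 0.5 * 1.01394 = 0.50697
AL = USL - g = 94.72 - 0.50697
AL = 94.2130

94.2130


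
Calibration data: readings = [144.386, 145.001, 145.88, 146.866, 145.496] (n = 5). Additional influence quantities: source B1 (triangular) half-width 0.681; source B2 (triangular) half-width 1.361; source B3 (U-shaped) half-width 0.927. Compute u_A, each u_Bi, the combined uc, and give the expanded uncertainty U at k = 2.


mean = (144.386 + 145.001 + 145.88 + 146.866 + 145.496) / 5 = 145.5258
s = sqrt(sum((x - mean)^2)/(n-1)) = 0.93501882
u_A = s / sqrt(n) = 0.93501882 / sqrt(5) = 0.41815313
u_B1 = 0.681 / sqrt(6) = 0.27801709
u_B2 = 1.361 / sqrt(6) = 0.55562592
u_B3 = 0.927 / sqrt(2) = 0.65548799
uc = sqrt(0.41815313^2 + 0.27801709^2 + 0.55562592^2 + 0.65548799^2) = 0.99525384
U = k * uc = 2 * 0.99525384
U = 1.9905

1.9905


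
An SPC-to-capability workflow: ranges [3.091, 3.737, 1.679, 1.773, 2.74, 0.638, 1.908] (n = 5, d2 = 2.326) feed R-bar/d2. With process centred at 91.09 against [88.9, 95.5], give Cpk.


R_bar = (3.091 + 3.737 + 1.679 + 1.773 + 2.74 + 0.638 + 1.908) / 7 = 2.2237143
sigma = R_bar / d2 = 2.2237143 / 2.326 = 0.95602506
Cp = (USL - LSL)/(6*sigma) = (95.5 - 88.9)/(6*0.95602506) = 1.1506
Cpu = (95.5 - 91.09)/(3*0.95602506) = 1.5376
Cpl = (91.09 - 88.9)/(3*0.95602506) = 0.7636
Cpk = min(Cpu, Cpl) = 0.7636

0.7636


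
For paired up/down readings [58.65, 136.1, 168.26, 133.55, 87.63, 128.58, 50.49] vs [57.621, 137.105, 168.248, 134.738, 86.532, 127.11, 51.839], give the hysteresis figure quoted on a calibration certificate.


|58.65 - 57.621| = 1.0290
|136.1 - 137.105| = 1.0050
|168.26 - 168.248| = 0.0120
|133.55 - 134.738| = 1.1880
|87.63 - 86.532| = 1.0980
|128.58 - 127.11| = 1.4700
|50.49 - 51.839| = 1.3490
hysteresis = max(diffs) = 1.4700

1.4700


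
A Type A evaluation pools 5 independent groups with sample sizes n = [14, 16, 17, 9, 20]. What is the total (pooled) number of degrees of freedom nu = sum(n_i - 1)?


nu = sum_i (n_i - 1)
nu = ((14 - 1) + (16 - 1) + (17 - 1) + (9 - 1) + (20 - 1))
nu = 13 + 15 + 16 + 8 + 19
nu = 71

71


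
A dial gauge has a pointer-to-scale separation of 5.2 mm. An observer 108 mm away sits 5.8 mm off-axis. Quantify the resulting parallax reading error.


error = h * offset / d
= 5.2 * 5.8 / 108
= 0.2793

0.2793


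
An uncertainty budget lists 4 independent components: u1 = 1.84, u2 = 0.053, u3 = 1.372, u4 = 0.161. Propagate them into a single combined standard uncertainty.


uc = sqrt(1.84^2 + 0.053^2 + 1.372^2 + 0.161^2)
uc = sqrt(5.296714)
uc = 2.3015

2.3015


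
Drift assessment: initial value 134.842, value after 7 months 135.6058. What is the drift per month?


rate = (v2 - v1) / months
= (135.6058 - 134.842) / 7
= 0.7638 / 7
= 0.1091

0.1091


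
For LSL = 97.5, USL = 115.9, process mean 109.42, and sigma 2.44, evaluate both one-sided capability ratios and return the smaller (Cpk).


Cpu = (USL - mean) / (3*sigma) = (115.9 - 109.42) / (3*2.44) = 0.8852
Cpl = (mean - LSL) / (3*sigma) = (109.42 - 97.5) / (3*2.44) = 1.6284
Cpk = min(Cpu, Cpl) = 0.8852

0.8852


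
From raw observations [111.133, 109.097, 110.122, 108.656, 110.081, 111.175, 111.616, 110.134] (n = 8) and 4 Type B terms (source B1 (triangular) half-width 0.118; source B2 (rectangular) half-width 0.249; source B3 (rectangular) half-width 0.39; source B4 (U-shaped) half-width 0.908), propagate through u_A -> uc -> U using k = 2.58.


mean = (111.133 + 109.097 + 110.122 + 108.656 + 110.081 + 111.175 + 111.616 + 110.134) / 8 = 110.25175
s = sqrt(sum((x - mean)^2)/(n-1)) = 1.030249
u_A = s / sqrt(n) = 1.030249 / sqrt(8) = 0.36424803
u_B1 = 0.118 / sqrt(6) = 0.048173298
u_B2 = 0.249 / sqrt(3) = 0.14376022
u_B3 = 0.39 / sqrt(3) = 0.2251666
u_B4 = 0.908 / sqrt(2) = 0.64205296
uc = sqrt(0.36424803^2 + 0.048173298^2 + 0.14376022^2 + 0.2251666^2 + 0.64205296^2) = 0.78650893
U = k * uc = 2.58 * 0.78650893
U = 2.0292

2.0292


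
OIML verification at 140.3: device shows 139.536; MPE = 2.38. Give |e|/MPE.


e = indication - reference = 139.536 - 140.3 = -0.7640
|e| = 0.7640
ratio = |e| / MPE = 0.7640 / 2.38
ratio = 0.3210

0.3210


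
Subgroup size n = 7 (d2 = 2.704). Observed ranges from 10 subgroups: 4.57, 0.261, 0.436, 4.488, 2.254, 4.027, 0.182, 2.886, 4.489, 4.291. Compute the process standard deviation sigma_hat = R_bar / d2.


R_bar = (4.57 + 0.261 + 0.436 + 4.488 + 2.254 + 4.027 + 0.182 + 2.886 + 4.489 + 4.291) / 10
R_bar = 27.884 / 10 = 2.7884
sigma_hat = R_bar / d2 = 2.7884 / 2.704 = 1.0312

1.0312


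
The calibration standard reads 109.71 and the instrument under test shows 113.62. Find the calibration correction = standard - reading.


Correction = standard - reading
= 109.71 - 113.62
= -3.9100

-3.9100


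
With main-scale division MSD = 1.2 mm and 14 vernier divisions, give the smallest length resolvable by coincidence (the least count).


LC = MSD / n_div
= 1.2 / 14
= 0.0857

0.0857


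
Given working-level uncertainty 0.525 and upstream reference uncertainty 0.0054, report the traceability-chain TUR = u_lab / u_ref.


TUR = u_lab / u_ref
= 0.525 / 0.0054
= 97.2222

97.2222


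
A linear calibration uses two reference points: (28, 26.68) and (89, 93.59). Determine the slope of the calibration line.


slope = (y2 - y1) / (x2 - x1)
= (93.59 - 26.68) / (89 - 28)
= 66.9100 / 61
= 1.0969

1.0969


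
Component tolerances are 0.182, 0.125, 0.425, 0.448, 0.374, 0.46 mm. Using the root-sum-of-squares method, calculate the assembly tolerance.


RSS = sqrt(0.182^2 + 0.125^2 + 0.425^2 + 0.448^2 + 0.374^2 + 0.46^2)
= sqrt(0.781554)
= 0.8841

0.8841


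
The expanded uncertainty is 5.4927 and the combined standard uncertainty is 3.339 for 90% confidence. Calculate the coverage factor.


k = U / uc
k = 5.4927 / 3.339
k = 1.645

1.645


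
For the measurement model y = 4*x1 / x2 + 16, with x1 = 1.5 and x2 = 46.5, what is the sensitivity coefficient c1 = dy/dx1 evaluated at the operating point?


y = 4*x1 / x2 + 16
dy/dx1 = 4/x2
Evaluate at x2 = 46.5: c1 = 4 / 46.5
c1 = 0.0860

0.0860


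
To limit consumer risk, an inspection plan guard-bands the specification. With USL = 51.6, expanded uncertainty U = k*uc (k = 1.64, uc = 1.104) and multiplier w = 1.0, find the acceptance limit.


U = k * uc = 1.64 * 1.104 = 1.81056
guard band g = w * U = 1.0 * 1.81056 = 1.81056
AL = USL - g = 51.6 - 1.81056
AL = 49.7894

49.7894


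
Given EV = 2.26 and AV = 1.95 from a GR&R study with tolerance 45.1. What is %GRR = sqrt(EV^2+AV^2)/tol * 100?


GRR = sqrt(EV^2 + AV^2) = sqrt(2.26^2 + 1.95^2) = 2.9849791
%GRR = GRR / tol * 100 = 2.9849791 / 45.1 * 100
%GRR = 6.6186

6.6186


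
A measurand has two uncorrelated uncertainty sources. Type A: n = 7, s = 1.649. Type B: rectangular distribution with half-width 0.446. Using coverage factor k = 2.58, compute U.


u_A = s / sqrt(n) = 1.649 / sqrt(7) = 0.62326342
u_B = half_width / sqrt(3) = 0.446 / sqrt(3) = 0.25749822
uc = sqrt(u_A^2 + u_B^2) = sqrt(0.62326342^2 + 0.25749822^2) = 0.6743609
U = k * uc = 2.58 * 0.6743609
U = 1.7399

1.7399


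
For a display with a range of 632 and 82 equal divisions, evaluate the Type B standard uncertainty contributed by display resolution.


resolution = range / divisions
resolution = 632 / 82 = 7.7073171
u_res = resolution / (2*sqrt(3))
u_res = 7.7073171 / 3.4641016
u_res = 2.2249

2.2249


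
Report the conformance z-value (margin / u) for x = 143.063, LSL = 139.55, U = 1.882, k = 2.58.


u = U / k = 1.882 / 2.58 = 0.72945736
margin = |LSL - x| = |139.55 - 143.063| = 3.513
z = margin / u = 3.513 / 0.72945736
z = 4.8159

4.8159


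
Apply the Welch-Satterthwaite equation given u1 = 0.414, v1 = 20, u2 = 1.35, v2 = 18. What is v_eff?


uc = sqrt(u1^2 + u2^2) = sqrt(0.414^2 + 1.35^2) = 1.4120538
v_eff = uc^4 / (u1^4/v1 + u2^4/v2)
= 1.4120538^4 / (0.414^4/20 + 1.35^4/18)
= 3.975621 / 0.18599695
v_eff = 21.3747

21.3747


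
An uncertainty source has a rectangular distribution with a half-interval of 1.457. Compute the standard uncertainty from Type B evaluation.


u_B = half_width / sqrt(3)
u_B = 1.457 / 1.7320508
u_B = 0.8412

0.8412


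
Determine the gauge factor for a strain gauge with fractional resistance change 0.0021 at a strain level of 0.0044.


GF = (dR/R) / epsilon
= 0.0021 / 0.0044
= 0.4773

0.4773


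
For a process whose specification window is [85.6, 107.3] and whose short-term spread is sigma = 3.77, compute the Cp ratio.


Cp = (USL - LSL) / (6 * sigma)
= (107.3 - 85.6) / (6 * 3.77)
= 21.7000 / 22.6200
= 0.9593

0.9593


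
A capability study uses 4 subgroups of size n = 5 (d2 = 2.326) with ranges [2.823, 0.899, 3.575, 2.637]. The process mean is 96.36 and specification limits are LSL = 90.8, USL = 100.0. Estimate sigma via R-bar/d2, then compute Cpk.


R_bar = (2.823 + 0.899 + 3.575 + 2.637) / 4 = 2.4835
sigma = R_bar / d2 = 2.4835 / 2.326 = 1.0677128
Cp = (USL - LSL)/(6*sigma) = (100.0 - 90.8)/(6*1.0677128) = 1.4361
Cpu = (100.0 - 96.36)/(3*1.0677128) = 1.1364
Cpl = (96.36 - 90.8)/(3*1.0677128) = 1.7358
Cpk = min(Cpu, Cpl) = 1.1364

1.1364


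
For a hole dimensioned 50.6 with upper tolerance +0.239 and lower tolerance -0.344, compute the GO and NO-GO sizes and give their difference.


GO = nominal - lower_tol (smallest hole = maximum material condition)
GO = 50.6 - 0.344 = 50.256
NO-GO = nominal + upper_tol (largest hole = least material condition)
NO-GO = 50.6 + 0.239 = 50.839
spread = NO-GO - GO = 50.839 - 50.256 = 0.5830

0.5830


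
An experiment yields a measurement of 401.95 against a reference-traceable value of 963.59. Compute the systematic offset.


Systematic error = measured - true
= 401.95 - 963.59
= -561.6400

-561.6400


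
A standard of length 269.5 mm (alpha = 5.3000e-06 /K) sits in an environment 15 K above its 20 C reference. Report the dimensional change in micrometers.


dL = L * alpha * dT
= 269.5 * 5.3000e-06 * 15
= 0.0214252 mm
dL_um = 0.0214252 * 1000 = 21.4252 um

21.4252


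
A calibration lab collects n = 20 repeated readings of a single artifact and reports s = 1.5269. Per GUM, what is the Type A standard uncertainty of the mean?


u_A = s / sqrt(n)
u_A = 1.5269 / sqrt(20)
u_A = 1.5269 / 4.472136
u_A = 0.3414

0.3414


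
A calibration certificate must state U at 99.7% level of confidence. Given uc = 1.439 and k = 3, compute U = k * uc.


U = k * uc
U = 3 * 1.439
U = 4.3170

4.3170


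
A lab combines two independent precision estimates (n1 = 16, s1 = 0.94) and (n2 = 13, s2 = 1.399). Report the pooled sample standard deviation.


s_p = sqrt(((n1-1)*s1^2 + (n2-1)*s2^2) / (n1+n2-2))
numerator = (16-1)*0.94^2 + (13-1)*1.399^2 = 13.254 + 23.486412 = 36.740412
denominator = 16 + 13 - 2 = 27
s_p^2 = 36.740412 / 27 = 1.360756
s_p = sqrt(1.360756) = 1.1665

1.1665


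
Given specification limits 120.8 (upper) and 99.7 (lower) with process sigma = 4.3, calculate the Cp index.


Cp = (USL - LSL) / (6 * sigma)
= (120.8 - 99.7) / (6 * 4.3)
= 21.1000 / 25.8000
= 0.8178

0.8178


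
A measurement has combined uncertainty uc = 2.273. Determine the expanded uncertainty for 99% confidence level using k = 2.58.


U = k * uc
U = 2.58 * 2.273
U = 5.8643

5.8643


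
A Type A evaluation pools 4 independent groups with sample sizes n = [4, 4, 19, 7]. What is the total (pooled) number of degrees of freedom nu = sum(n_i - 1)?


nu = sum_i (n_i - 1)
nu = ((4 - 1) + (4 - 1) + (19 - 1) + (7 - 1))
nu = 3 + 3 + 18 + 6
nu = 30

30


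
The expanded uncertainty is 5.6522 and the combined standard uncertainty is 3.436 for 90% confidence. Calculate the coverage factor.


k = U / uc
k = 5.6522 / 3.436
k = 1.645

1.645


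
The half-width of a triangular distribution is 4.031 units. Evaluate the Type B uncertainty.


u_B = half_width / sqrt(6)
u_B = 4.031 / 2.4494897
u_B = 1.6456

1.6456


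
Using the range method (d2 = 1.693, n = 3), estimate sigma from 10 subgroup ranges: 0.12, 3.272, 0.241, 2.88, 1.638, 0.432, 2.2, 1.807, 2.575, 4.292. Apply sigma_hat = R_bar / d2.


R_bar = (0.12 + 3.272 + 0.241 + 2.88 + 1.638 + 0.432 + 2.2 + 1.807 + 2.575 + 4.292) / 10
R_bar = 19.457 / 10 = 1.9457
sigma_hat = R_bar / d2 = 1.9457 / 1.693 = 1.1493

1.1493


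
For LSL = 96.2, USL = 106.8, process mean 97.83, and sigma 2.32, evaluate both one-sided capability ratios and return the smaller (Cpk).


Cpu = (USL - mean) / (3*sigma) = (106.8 - 97.83) / (3*2.32) = 1.2888
Cpl = (mean - LSL) / (3*sigma) = (97.83 - 96.2) / (3*2.32) = 0.2342
Cpk = min(Cpu, Cpl) = 0.2342

0.2342


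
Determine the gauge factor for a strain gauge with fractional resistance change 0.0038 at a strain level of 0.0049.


GF = (dR/R) / epsilon
= 0.0038 / 0.0049
= 0.7755

0.7755


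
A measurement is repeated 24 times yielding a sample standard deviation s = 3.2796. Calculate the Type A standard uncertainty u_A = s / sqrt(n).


u_A = s / sqrt(n)
u_A = 3.2796 / sqrt(24)
u_A = 3.2796 / 4.8989795
u_A = 0.6694

0.6694


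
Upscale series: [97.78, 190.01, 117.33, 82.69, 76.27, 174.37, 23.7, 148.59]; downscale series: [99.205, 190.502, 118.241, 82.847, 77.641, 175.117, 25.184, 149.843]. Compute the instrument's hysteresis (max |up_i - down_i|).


|97.78 - 99.205| = 1.4250
|190.01 - 190.502| = 0.4920
|117.33 - 118.241| = 0.9110
|82.69 - 82.847| = 0.1570
|76.27 - 77.641| = 1.3710
|174.37 - 175.117| = 0.7470
|23.7 - 25.184| = 1.4840
|148.59 - 149.843| = 1.2530
hysteresis = max(diffs) = 1.4840

1.4840


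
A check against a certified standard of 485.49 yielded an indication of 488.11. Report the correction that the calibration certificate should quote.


Correction = standard - reading
= 485.49 - 488.11
= -2.6200

-2.6200


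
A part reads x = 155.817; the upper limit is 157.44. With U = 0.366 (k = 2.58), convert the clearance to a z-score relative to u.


u = U / k = 0.366 / 2.58 = 0.14186047
margin = |USL - x| = |157.44 - 155.817| = 1.623
z = margin / u = 1.623 / 0.14186047
z = 11.4408

11.4408


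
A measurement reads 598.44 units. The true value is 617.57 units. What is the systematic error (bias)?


Systematic error = measured - true
= 598.44 - 617.57
= -19.1300

-19.1300


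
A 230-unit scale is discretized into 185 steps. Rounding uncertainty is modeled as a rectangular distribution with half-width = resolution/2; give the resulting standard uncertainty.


resolution = range / divisions
resolution = 230 / 185 = 1.2432432
u_res = resolution / (2*sqrt(3))
u_res = 1.2432432 / 3.4641016
u_res = 0.3589

0.3589


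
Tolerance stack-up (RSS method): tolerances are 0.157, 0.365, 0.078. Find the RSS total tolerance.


RSS = sqrt(0.157^2 + 0.365^2 + 0.078^2)
= sqrt(0.163958)
= 0.4049

0.4049


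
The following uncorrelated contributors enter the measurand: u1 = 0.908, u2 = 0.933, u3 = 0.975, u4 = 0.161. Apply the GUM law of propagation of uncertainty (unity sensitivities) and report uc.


uc = sqrt(0.908^2 + 0.933^2 + 0.975^2 + 0.161^2)
uc = sqrt(2.671499)
uc = 1.6345

1.6345


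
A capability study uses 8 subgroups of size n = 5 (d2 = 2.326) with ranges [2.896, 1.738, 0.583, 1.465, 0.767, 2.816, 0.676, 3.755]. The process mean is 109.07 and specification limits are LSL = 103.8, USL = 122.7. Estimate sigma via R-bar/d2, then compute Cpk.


R_bar = (2.896 + 1.738 + 0.583 + 1.465 + 0.767 + 2.816 + 0.676 + 3.755) / 8 = 1.837
sigma = R_bar / d2 = 1.837 / 2.326 = 0.78976784
Cp = (USL - LSL)/(6*sigma) = (122.7 - 103.8)/(6*0.78976784) = 3.9885
Cpu = (122.7 - 109.07)/(3*0.78976784) = 5.7527
Cpl = (109.07 - 103.8)/(3*0.78976784) = 2.2243
Cpk = min(Cpu, Cpl) = 2.2243

2.2243


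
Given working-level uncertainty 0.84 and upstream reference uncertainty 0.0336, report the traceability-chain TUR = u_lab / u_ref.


TUR = u_lab / u_ref
= 0.84 / 0.0336
= 25.0000

25.0000


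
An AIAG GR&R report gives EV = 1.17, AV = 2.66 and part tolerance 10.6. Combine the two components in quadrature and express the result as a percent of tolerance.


GRR = sqrt(EV^2 + AV^2) = sqrt(1.17^2 + 2.66^2) = 2.9059422
%GRR = GRR / tol * 100 = 2.9059422 / 10.6 * 100
%GRR = 27.4145

27.4145


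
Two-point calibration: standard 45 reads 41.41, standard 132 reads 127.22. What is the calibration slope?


slope = (y2 - y1) / (x2 - x1)
= (127.22 - 41.41) / (132 - 45)
= 85.8100 / 87
= 0.9863

0.9863


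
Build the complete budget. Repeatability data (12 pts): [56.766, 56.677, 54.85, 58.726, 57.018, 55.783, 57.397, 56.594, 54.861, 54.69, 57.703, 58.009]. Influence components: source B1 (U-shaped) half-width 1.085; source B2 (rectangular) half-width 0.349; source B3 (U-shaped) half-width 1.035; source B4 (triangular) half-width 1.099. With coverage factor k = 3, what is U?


mean = (56.766 + 56.677 + 54.85 + 58.726 + 57.018 + 55.783 + 57.397 + 56.594 + 54.861 + 54.69 + 57.703 + 58.009) / 12 = 56.5895
s = sqrt(sum((x - mean)^2)/(n-1)) = 1.3130847
u_A = s / sqrt(n) = 1.3130847 / sqrt(12) = 0.3790549
u_B1 = 1.085 / sqrt(2) = 0.76721086
u_B2 = 0.349 / sqrt(3) = 0.20149524
u_B3 = 1.035 / sqrt(2) = 0.73185552
u_B4 = 1.099 / sqrt(6) = 0.44866487
uc = sqrt(0.3790549^2 + 0.76721086^2 + 0.20149524^2 + 0.73185552^2 + 0.44866487^2) = 1.2287425
U = k * uc = 3 * 1.2287425
U = 3.6862

3.6862


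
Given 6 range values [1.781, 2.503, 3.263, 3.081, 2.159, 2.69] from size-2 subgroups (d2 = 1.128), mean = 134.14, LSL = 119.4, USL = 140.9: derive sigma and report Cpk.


R_bar = (1.781 + 2.503 + 3.263 + 3.081 + 2.159 + 2.69) / 6 = 2.5795
sigma = R_bar / d2 = 2.5795 / 1.128 = 2.2867908
Cp = (USL - LSL)/(6*sigma) = (140.9 - 119.4)/(6*2.2867908) = 1.5670
Cpu = (140.9 - 134.14)/(3*2.2867908) = 0.9854
Cpl = (134.14 - 119.4)/(3*2.2867908) = 2.1486
Cpk = min(Cpu, Cpl) = 0.9854

0.9854


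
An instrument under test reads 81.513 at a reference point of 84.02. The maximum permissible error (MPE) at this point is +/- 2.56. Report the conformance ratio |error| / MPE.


e = indication - reference = 81.513 - 84.02 = -2.5070
|e| = 2.5070
ratio = |e| / MPE = 2.5070 / 2.56
ratio = 0.9793

0.9793


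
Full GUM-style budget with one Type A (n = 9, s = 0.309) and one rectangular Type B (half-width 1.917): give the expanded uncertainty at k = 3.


u_A = s / sqrt(n) = 0.309 / sqrt(9) = 0.103
u_B = half_width / sqrt(3) = 1.917 / sqrt(3) = 1.1067805
uc = sqrt(u_A^2 + u_B^2) = sqrt(0.103^2 + 1.1067805^2) = 1.1115629
U = k * uc = 3 * 1.1115629
U = 3.3347

3.3347


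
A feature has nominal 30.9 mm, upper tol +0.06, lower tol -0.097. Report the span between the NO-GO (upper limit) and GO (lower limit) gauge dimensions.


GO = nominal - lower_tol (smallest hole = maximum material condition)
GO = 30.9 - 0.097 = 30.803
NO-GO = nominal + upper_tol (largest hole = least material condition)
NO-GO = 30.9 + 0.06 = 30.96
spread = NO-GO - GO = 30.96 - 30.803 = 0.1570

0.1570


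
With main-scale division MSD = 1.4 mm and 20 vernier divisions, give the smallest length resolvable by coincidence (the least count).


LC = MSD / n_div
= 1.4 / 20
= 0.0700

0.0700


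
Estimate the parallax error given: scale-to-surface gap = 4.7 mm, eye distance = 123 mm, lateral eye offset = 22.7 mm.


error = h * offset / d
= 4.7 * 22.7 / 123
= 0.8674

0.8674


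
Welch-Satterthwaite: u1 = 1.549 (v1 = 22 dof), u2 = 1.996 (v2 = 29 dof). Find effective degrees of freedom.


uc = sqrt(u1^2 + u2^2) = sqrt(1.549^2 + 1.996^2) = 2.5265425
v_eff = uc^4 / (u1^4/v1 + u2^4/v2)
= 2.5265425^4 / (1.549^4/22 + 1.996^4/29)
= 40.748013 / 0.80901108
v_eff = 50.3677

50.3677


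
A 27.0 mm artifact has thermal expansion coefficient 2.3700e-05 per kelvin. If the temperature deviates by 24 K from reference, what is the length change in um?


dL = L * alpha * dT
= 27.0 * 2.3700e-05 * 24
= 0.0153576 mm
dL_um = 0.0153576 * 1000 = 15.3576 um

15.3576


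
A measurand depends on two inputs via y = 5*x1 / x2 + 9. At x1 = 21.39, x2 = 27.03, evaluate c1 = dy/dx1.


y = 5*x1 / x2 + 9
dy/dx1 = 5/x2
Evaluate at x2 = 27.03: c1 = 5 / 27.03
c1 = 0.1850

0.1850


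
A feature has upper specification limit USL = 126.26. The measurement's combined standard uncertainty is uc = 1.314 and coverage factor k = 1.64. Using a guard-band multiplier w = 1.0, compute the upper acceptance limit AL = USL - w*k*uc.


U = k * uc = 1.64 * 1.314 = 2.15496
guard band g = w * U = 1.0 * 2.15496 = 2.15496
AL = USL - g = 126.26 - 2.15496
AL = 124.1050

124.1050


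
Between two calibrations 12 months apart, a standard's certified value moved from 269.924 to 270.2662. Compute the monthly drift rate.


rate = (v2 - v1) / months
= (270.2662 - 269.924) / 12
= 0.3422 / 12
= 0.0285

0.0285


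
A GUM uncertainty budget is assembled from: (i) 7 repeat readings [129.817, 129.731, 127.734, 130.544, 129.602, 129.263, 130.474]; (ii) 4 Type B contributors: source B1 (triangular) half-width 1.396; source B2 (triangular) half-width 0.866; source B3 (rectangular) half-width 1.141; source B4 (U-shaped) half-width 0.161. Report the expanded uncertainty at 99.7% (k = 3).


mean = (129.817 + 129.731 + 127.734 + 130.544 + 129.602 + 129.263 + 130.474) / 7 = 129.595
s = sqrt(sum((x - mean)^2)/(n-1)) = 0.94115319
u_A = s / sqrt(n) = 0.94115319 / sqrt(7) = 0.35572247
u_B1 = 1.396 / sqrt(6) = 0.56991461
u_B2 = 0.866 / sqrt(6) = 0.35354302
u_B3 = 1.141 / sqrt(3) = 0.65875666
u_B4 = 0.161 / sqrt(2) = 0.11384419
uc = sqrt(0.35572247^2 + 0.56991461^2 + 0.35354302^2 + 0.65875666^2 + 0.11384419^2) = 1.0115605
U = k * uc = 3 * 1.0115605
U = 3.0347

3.0347


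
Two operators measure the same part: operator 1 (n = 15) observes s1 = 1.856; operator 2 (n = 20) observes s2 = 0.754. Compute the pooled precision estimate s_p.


s_p = sqrt(((n1-1)*s1^2 + (n2-1)*s2^2) / (n1+n2-2))
numerator = (15-1)*1.856^2 + (20-1)*0.754^2 = 48.226304 + 10.801804 = 59.028108
denominator = 15 + 20 - 2 = 33
s_p^2 = 59.028108 / 33 = 1.7887305
s_p = sqrt(1.7887305) = 1.3374

1.3374


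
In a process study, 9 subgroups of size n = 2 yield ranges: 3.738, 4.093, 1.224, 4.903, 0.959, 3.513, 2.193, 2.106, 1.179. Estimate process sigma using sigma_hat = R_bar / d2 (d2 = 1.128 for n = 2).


R_bar = (3.738 + 4.093 + 1.224 + 4.903 + 0.959 + 3.513 + 2.193 + 2.106 + 1.179) / 9
R_bar = 23.908 / 9 = 2.6564444
sigma_hat = R_bar / d2 = 2.6564444 / 1.128 = 2.3550

2.3550


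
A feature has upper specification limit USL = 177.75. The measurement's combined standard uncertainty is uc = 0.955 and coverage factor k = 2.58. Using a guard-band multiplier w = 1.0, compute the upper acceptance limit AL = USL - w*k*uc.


U = k * uc = 2.58 * 0.955 = 2.4639
guard band g = w * U = 1.0 * 2.4639 = 2.4639
AL = USL - g = 177.75 - 2.4639
AL = 175.2861

175.2861


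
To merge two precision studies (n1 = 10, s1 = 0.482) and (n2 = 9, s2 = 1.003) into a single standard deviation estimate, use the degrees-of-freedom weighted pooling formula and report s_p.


s_p = sqrt(((n1-1)*s1^2 + (n2-1)*s2^2) / (n1+n2-2))
numerator = (10-1)*0.482^2 + (9-1)*1.003^2 = 2.090916 + 8.048072 = 10.138988
denominator = 10 + 9 - 2 = 17
s_p^2 = 10.138988 / 17 = 0.59641106
s_p = sqrt(0.59641106) = 0.7723

0.7723
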